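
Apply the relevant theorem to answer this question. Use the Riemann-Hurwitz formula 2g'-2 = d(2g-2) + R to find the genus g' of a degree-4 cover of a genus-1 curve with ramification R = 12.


Riemann-Hurwitz formula: 2g' - 2 = d(2g - 2) + R
Given: d = 4, g = 1, R = 12
2g' - 2 = 4*(2*1 - 2) + 12
2g' - 2 = 4*0 + 12
2g' - 2 = 0 + 12 = 12
2g' = 14
g' = 7

7


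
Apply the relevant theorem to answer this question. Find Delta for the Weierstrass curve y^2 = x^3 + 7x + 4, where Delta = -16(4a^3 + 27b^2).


Compute each component:
4a^3 = 4*7^3 = 4*343 = 1372
27b^2 = 27*4^2 = 27*16 = 432
4a^3 + 27b^2 = 1372 + 432 = 1804
Delta = -16*1804 = -28864

-28864


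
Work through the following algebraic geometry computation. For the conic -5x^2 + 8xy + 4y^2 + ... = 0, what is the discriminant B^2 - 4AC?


The discriminant of a conic Ax^2 + Bxy + Cy^2 + ... = 0 is B^2 - 4AC.
B^2 = 8^2 = 64
4AC = 4*(-5)*4 = -80
Discriminant = 64 + 80 = 144

144


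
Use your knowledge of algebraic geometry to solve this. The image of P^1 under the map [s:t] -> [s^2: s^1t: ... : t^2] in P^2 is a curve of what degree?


The rational normal curve in P^2 is the image of P^1 under the 2-uple Veronese.
A general hyperplane in P^2 pulls back to a degree-2 form on P^1, which has 2 zeros,
so the curve meets a general hyperplane in 2 points. Degree = 2.

2


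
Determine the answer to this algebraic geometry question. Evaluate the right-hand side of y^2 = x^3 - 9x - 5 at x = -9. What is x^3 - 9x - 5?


Compute x^3 - 9x - 5 at x = -9:
x^3 = (-9)^3 = -729
(-9)*x = (-9)*(-9) = 81
Sum: -729 + 81 - 5 = -653

-653


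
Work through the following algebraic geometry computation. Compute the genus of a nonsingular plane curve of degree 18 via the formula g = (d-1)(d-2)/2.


Using the genus formula for smooth plane curves:
g = (d-1)(d-2)/2
g = (18-1)(18-2)/2
g = 17*16/2
g = 272/2 = 136

136


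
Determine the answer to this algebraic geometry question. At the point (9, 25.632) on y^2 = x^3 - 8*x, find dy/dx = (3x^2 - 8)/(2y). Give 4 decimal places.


Using implicit differentiation of y^2 = x^3 - 8*x:
2y * dy/dx = 3x^2 - 8
dy/dx = (3x^2 - 8)/(2y)
Numerator: 3*9^2 - 8 = 235
Denominator: 2*25.632 = 51.264
dy/dx = 235/51.264 = 4.5841

4.5841


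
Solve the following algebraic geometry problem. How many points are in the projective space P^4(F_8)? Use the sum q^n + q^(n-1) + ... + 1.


P^4(F_8) has (q^(n+1) - 1)/(q - 1) points.
= 8^4 + 8^3 + 8^2 + 8^1 + 8^0
= 4096 + 512 + 64 + 8 + 1
= 4681

4681


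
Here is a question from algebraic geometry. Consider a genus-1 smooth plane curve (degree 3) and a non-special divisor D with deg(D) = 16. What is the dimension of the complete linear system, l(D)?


First, compute the genus of a smooth plane curve of degree 3:
g = (d-1)(d-2)/2 = (3-1)(3-2)/2 = 1
For a non-special divisor D (i.e., h^1(D) = 0), Riemann-Roch gives:
l(D) = deg(D) - g + 1
Since deg(D) = 16 >= 2g - 1 = 1, D is non-special.
l(D) = 16 - 1 + 1 = 16

16


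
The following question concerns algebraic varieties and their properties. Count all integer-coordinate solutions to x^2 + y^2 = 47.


Systematically check integer values of x where x^2 <= 47.
For each valid x, check if 47 - x^2 is a perfect square.
Total integer solutions found: 0

0


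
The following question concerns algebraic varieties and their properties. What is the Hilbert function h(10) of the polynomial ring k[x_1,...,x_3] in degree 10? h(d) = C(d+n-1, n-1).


The Hilbert function for the polynomial ring in 3 variables is:
h(d) = C(d+n-1, n-1)
h(10) = C(10+3-1, 3-1) = C(12, 2)
= 12! / (2! * 10!)
= 66

66


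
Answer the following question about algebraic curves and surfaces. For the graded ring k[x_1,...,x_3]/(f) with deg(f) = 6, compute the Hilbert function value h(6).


For R = k[x_1,...,x_n]/(f) with f homogeneous of degree e:
The Hilbert series is (1 - t^e)/(1 - t)^n.
So h(d) = C(d+n-1, n-1) - C(d-e+n-1, n-1) for d >= e.
With n=3, e=6, d=6:
C(6+3-1, 3-1) = C(8, 2) = 28
C(6-6+3-1, 3-1) = C(2, 2) = 1
h(6) = 28 - 1 = 27

27


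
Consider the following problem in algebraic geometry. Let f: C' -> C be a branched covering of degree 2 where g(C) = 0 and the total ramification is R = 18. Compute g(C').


Riemann-Hurwitz formula: 2g' - 2 = d(2g - 2) + R
Given: d = 2, g = 0, R = 18
2g' - 2 = 2*(2*0 - 2) + 18
2g' - 2 = 2*(-2) + 18
2g' - 2 = -4 + 18 = 14
2g' = 16
g' = 8

8


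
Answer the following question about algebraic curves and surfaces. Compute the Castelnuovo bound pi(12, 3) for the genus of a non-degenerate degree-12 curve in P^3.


Castelnuovo's bound: write d - 1 = m(r-1) + epsilon with 0 <= epsilon < r-1.
d - 1 = 12 - 1 = 11
r - 1 = 3 - 1 = 2
11 = 5*2 + 1, so m = 5, epsilon = 1
pi(d, r) = m(m-1)(r-1)/2 + m*epsilon
= 5*4*2/2 + 5*1
= 40/2 + 5
= 20 + 5 = 25

25


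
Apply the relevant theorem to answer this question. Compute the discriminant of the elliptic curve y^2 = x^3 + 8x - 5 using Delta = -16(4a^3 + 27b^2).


Compute each component:
4a^3 = 4*8^3 = 4*512 = 2048
27b^2 = 27*(-5)^2 = 27*25 = 675
4a^3 + 27b^2 = 2048 + 675 = 2723
Delta = -16*2723 = -43568

-43568


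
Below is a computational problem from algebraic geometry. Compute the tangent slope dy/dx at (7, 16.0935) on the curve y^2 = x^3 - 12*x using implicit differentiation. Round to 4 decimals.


Using implicit differentiation of y^2 = x^3 - 12*x:
2y * dy/dx = 3x^2 - 12
dy/dx = (3x^2 - 12)/(2y)
Numerator: 3*7^2 - 12 = 135
Denominator: 2*16.0935 = 32.187
dy/dx = 135/32.187 = 4.1942

4.1942


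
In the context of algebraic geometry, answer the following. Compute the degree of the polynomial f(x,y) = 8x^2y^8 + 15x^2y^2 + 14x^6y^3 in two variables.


Examine each term for its total degree (sum of exponents).
  Term '8x^2y^8' has total degree 2+8 = 10.
  Term '15x^2y^2' has total degree 2+2 = 4.
  Term '14x^6y^3' has total degree 6+3 = 9.
The maximum total degree among all terms is 10.

10


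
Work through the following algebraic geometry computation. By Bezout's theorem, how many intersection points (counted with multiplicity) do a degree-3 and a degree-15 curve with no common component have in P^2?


Bezout's theorem states the intersection count equals the product of degrees.
Intersection count = 3 * 15 = 45

45


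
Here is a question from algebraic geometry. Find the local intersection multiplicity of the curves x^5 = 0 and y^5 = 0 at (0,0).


The intersection multiplicity of V(x^a) and V(y^b) at the origin is:
I(O; V(x^5), V(y^5)) = dim_k(k[x,y]/(x^5, y^5))
A basis for k[x,y]/(x^5, y^5) is the set of monomials x^i * y^j
where 0 <= i < 5 and 0 <= j < 5.
The number of such monomials is 5 * 5 = 25

25


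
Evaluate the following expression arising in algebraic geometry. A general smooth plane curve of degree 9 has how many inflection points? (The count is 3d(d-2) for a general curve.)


For a general smooth plane curve C of degree d, the inflection points are
the intersection of C with its Hessian curve, which has degree 3(d-2).
By Bezout, the total intersection number is d * 3(d-2) = 9 * 21 = 189.
For a general curve every flex is ordinary, so each contributes
multiplicity 1 to C·Hess(C), and the number of distinct inflection
points is 3d(d-2).
Inflection points = 3*9*(9-2) = 3*9*7 = 189

189


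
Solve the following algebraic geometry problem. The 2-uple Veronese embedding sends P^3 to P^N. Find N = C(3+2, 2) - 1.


The Veronese embedding v_d: P^n -> P^N maps each point to all
degree-d monomials in n+1 homogeneous coordinates.
N = C(n+d, d) - 1
N = C(3+2, 2) - 1
N = C(5, 2) - 1
C(5, 2) = 10
N = 10 - 1 = 9

9


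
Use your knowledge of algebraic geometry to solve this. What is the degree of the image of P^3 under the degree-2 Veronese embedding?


The Veronese variety v_2(P^3) has degree d^r.
d^r = 2^3 = 8

8


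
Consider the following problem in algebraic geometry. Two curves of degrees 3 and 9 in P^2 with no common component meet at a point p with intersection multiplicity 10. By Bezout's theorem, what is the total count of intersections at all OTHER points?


By Bezout's theorem, the total intersection number is d1 * d2.
Total = 3 * 9 = 27
Intersection multiplicity at p = 10
Remaining intersections = 27 - 10 = 17

17


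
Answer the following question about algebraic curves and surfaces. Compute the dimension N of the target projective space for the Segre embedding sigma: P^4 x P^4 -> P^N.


The Segre embedding maps P^m x P^n into P^N via
all products of coordinates from each factor.
N = (m+1)(n+1) - 1
N = (4+1)(4+1) - 1
N = 5*5 - 1
N = 25 - 1 = 24

24


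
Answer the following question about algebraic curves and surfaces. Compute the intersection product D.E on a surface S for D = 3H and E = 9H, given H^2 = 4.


Using bilinearity of the intersection pairing on a surface S:
(aH).(bH) = ab * (H.H)
We have H^2 = 4.
D.E = (3H).(9H) = 3*9*4
= 27*4
= 108

108


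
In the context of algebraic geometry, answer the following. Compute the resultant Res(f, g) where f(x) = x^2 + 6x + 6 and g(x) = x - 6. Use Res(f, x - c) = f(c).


For Res(f, x - c), we evaluate f at x = c.
f(6) = 6^2 + 6*6 + 6
= 36 + 36 + 6
= 72 + 6 = 78
Res(f, g) = 78

78


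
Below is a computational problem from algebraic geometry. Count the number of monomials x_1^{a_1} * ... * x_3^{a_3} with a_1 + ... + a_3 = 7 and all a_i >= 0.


The number of degree-7 monomials in 3 variables is C(d+n-1, n-1).
= C(7+3-1, 3-1) = C(9, 2)
= 36

36


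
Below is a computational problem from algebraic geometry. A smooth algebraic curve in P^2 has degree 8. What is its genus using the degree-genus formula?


Using the genus formula for smooth plane curves:
g = (d-1)(d-2)/2
g = (8-1)(8-2)/2
g = 7*6/2
g = 42/2 = 21

21


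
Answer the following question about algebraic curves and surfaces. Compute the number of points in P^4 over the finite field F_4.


P^4(F_4) has (q^(n+1) - 1)/(q - 1) points.
= 4^4 + 4^3 + 4^2 + 4^1 + 4^0
= 256 + 64 + 16 + 4 + 1
= 341

341


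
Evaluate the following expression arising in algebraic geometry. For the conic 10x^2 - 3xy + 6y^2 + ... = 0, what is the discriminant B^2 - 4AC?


The discriminant of a conic Ax^2 + Bxy + Cy^2 + ... = 0 is B^2 - 4AC.
B^2 = (-3)^2 = 9
4AC = 4*10*6 = 240
Discriminant = 9 - 240 = -231

-231


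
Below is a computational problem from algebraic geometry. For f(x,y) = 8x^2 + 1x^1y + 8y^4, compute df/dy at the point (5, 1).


df/dy = 1*x^1 + 4*8*y^3
At (5,1): 1*5^1 + 4*8*1^3
= 5 + 32
= 37

37


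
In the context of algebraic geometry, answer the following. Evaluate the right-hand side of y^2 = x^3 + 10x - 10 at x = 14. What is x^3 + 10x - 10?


Compute x^3 + 10x - 10 at x = 14:
x^3 = 14^3 = 2744
10*x = 10*14 = 140
Sum: 2744 + 140 - 10 = 2874

2874


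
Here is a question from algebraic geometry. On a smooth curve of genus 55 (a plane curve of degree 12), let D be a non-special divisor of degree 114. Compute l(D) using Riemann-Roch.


First, compute the genus of a smooth plane curve of degree 12:
g = (d-1)(d-2)/2 = (12-1)(12-2)/2 = 55
For a non-special divisor D (i.e., h^1(D) = 0), Riemann-Roch gives:
l(D) = deg(D) - g + 1
Since deg(D) = 114 >= 2g - 1 = 109, D is non-special.
l(D) = 114 - 55 + 1 = 60

60


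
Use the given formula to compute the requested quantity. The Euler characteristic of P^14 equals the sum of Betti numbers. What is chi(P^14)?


The complex projective space P^14 has one cell in each even real dimension 0, 2, ..., 28.
The cohomology groups are H^{2k}(P^14) = Z for k = 0,...,14, and 0 otherwise.
Euler characteristic = sum of Betti numbers = 1 per even-dimensional cohomology group.
chi(P^14) = 14 + 1 = 15

15


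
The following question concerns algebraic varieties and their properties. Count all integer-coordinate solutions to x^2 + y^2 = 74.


Systematically check integer values of x where x^2 <= 74.
For each valid x, check if 74 - x^2 is a perfect square.
x=5: 74 - 25 = 49, sqrt = 7 (valid)
x=7: 74 - 49 = 25, sqrt = 5 (valid)
Total integer solutions found: 8

8


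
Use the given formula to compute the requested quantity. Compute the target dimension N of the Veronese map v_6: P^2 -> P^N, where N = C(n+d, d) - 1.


The Veronese embedding v_d: P^n -> P^N maps each point to all
degree-d monomials in n+1 homogeneous coordinates.
N = C(n+d, d) - 1
N = C(2+6, 6) - 1
N = C(8, 6) - 1
C(8, 6) = 28
N = 28 - 1 = 27

27


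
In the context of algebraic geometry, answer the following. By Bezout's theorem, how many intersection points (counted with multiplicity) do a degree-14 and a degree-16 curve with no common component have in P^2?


Bezout's theorem states the intersection count equals the product of degrees.
Intersection count = 14 * 16 = 224

224


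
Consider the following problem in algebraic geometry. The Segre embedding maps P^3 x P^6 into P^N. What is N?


The Segre embedding maps P^m x P^n into P^N via
all products of coordinates from each factor.
N = (m+1)(n+1) - 1
N = (3+1)(6+1) - 1
N = 4*7 - 1
N = 28 - 1 = 27

27


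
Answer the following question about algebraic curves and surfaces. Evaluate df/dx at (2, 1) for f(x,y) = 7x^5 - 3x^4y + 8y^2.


df/dx = 5*7*x^4 + 4*(-3)*x^3*y
At (2,1): 5*7*2^4 + 4*(-3)*2^3*1
= 560 - 96
= 464

464


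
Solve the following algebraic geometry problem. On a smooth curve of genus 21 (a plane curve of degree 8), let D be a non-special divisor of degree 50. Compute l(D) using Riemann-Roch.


First, compute the genus of a smooth plane curve of degree 8:
g = (d-1)(d-2)/2 = (8-1)(8-2)/2 = 21
For a non-special divisor D (i.e., h^1(D) = 0), Riemann-Roch gives:
l(D) = deg(D) - g + 1
Since deg(D) = 50 >= 2g - 1 = 41, D is non-special.
l(D) = 50 - 21 + 1 = 30

30


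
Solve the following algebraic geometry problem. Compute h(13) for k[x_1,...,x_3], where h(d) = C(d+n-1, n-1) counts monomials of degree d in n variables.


The Hilbert function for the polynomial ring in 3 variables is:
h(d) = C(d+n-1, n-1)
h(13) = C(13+3-1, 3-1) = C(15, 2)
= 15! / (2! * 13!)
= 105

105


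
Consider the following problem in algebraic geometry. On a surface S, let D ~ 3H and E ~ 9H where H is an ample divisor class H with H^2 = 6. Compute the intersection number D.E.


Using bilinearity of the intersection pairing on a surface S:
(aH).(bH) = ab * (H.H)
We have H^2 = 6.
D.E = (3H).(9H) = 3*9*6
= 27*6
= 162

162


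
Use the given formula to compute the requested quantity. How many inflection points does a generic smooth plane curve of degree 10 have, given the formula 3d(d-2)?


For a general smooth plane curve C of degree d, the inflection points are
the intersection of C with its Hessian curve, which has degree 3(d-2).
By Bezout, the total intersection number is d * 3(d-2) = 10 * 24 = 240.
For a general curve every flex is ordinary, so each contributes
multiplicity 1 to C·Hess(C), and the number of distinct inflection
points is 3d(d-2).
Inflection points = 3*10*(10-2) = 3*10*8 = 240

240


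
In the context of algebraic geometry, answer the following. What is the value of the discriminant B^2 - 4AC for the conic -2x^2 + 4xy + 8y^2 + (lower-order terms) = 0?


The discriminant of a conic Ax^2 + Bxy + Cy^2 + ... = 0 is B^2 - 4AC.
B^2 = 4^2 = 16
4AC = 4*(-2)*8 = -64
Discriminant = 16 + 64 = 80

80


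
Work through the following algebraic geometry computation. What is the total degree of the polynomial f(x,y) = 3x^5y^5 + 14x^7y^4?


Examine each term for its total degree (sum of exponents).
  Term '3x^5y^5' has total degree 5+5 = 10.
  Term '14x^7y^4' has total degree 7+4 = 11.
The maximum total degree among all terms is 11.

11


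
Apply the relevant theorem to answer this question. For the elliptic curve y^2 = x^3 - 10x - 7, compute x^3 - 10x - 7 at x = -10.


Compute x^3 - 10x - 7 at x = -10:
x^3 = (-10)^3 = -1000
(-10)*x = (-10)*(-10) = 100
Sum: -1000 + 100 - 7 = -907

-907


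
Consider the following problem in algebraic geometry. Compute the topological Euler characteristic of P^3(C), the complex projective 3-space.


The complex projective space P^3 has one cell in each even real dimension 0, 2, ..., 6.
The cohomology groups are H^{2k}(P^3) = Z for k = 0,...,3, and 0 otherwise.
Euler characteristic = sum of Betti numbers = 1 per even-dimensional cohomology group.
chi(P^3) = 3 + 1 = 4

4


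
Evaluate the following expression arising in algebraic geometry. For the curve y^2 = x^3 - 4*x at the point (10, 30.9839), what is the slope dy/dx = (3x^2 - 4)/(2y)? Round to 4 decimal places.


Using implicit differentiation of y^2 = x^3 - 4*x:
2y * dy/dx = 3x^2 - 4
dy/dx = (3x^2 - 4)/(2y)
Numerator: 3*10^2 - 4 = 296
Denominator: 2*30.9839 = 61.9678
dy/dx = 296/61.9678 = 4.7767

4.7767


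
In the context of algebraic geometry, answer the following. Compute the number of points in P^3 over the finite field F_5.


P^3(F_5) has (q^(n+1) - 1)/(q - 1) points.
= 5^3 + 5^2 + 5^1 + 5^0
= 125 + 25 + 5 + 1
= 156

156


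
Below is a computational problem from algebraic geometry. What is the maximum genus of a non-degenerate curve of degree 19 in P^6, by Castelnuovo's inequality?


Castelnuovo's bound: write d - 1 = m(r-1) + epsilon with 0 <= epsilon < r-1.
d - 1 = 19 - 1 = 18
r - 1 = 6 - 1 = 5
18 = 3*5 + 3, so m = 3, epsilon = 3
pi(d, r) = m(m-1)(r-1)/2 + m*epsilon
= 3*2*5/2 + 3*3
= 30/2 + 9
= 15 + 9 = 24

24


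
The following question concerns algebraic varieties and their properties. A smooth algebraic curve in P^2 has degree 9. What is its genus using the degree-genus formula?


Using the genus formula for smooth plane curves:
g = (d-1)(d-2)/2
g = (9-1)(9-2)/2
g = 8*7/2
g = 56/2 = 28

28


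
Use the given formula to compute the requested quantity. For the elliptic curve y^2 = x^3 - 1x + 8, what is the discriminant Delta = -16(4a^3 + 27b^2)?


Compute each component:
4a^3 = 4*(-1)^3 = 4*(-1) = -4
27b^2 = 27*8^2 = 27*64 = 1728
4a^3 + 27b^2 = -4 + 1728 = 1724
Delta = -16*1724 = -27584

-27584


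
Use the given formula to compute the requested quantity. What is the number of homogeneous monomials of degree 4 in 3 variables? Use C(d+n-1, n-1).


The number of degree-4 monomials in 3 variables is C(d+n-1, n-1).
= C(4+3-1, 3-1) = C(6, 2)
= 15

15


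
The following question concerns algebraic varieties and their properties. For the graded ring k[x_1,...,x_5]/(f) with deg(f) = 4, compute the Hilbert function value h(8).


For R = k[x_1,...,x_n]/(f) with f homogeneous of degree e:
The Hilbert series is (1 - t^e)/(1 - t)^n.
So h(d) = C(d+n-1, n-1) - C(d-e+n-1, n-1) for d >= e.
With n=5, e=4, d=8:
C(8+5-1, 5-1) = C(12, 4) = 495
C(8-4+5-1, 5-1) = C(8, 4) = 70
h(8) = 495 - 70 = 425

425


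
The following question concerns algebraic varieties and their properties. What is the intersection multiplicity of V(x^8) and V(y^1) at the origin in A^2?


The intersection multiplicity of V(x^a) and V(y^b) at the origin is:
I(O; V(x^8), V(y^1)) = dim_k(k[x,y]/(x^8, y^1))
A basis for k[x,y]/(x^8, y^1) is the set of monomials x^i * y^j
where 0 <= i < 8 and 0 <= j < 1.
The number of such monomials is 8 * 1 = 8

8


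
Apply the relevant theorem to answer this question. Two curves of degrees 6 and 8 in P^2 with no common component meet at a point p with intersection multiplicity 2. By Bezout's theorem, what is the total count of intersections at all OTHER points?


By Bezout's theorem, the total intersection number is d1 * d2.
Total = 6 * 8 = 48
Intersection multiplicity at p = 2
Remaining intersections = 48 - 2 = 46

46


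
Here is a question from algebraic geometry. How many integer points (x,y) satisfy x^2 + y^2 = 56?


Systematically check integer values of x where x^2 <= 56.
For each valid x, check if 56 - x^2 is a perfect square.
Total integer solutions found: 0

0


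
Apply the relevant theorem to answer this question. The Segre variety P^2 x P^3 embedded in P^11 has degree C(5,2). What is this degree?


The degree of the Segre variety P^2 x P^3 is C(m+n, m).
= C(5, 2)
= 10

10


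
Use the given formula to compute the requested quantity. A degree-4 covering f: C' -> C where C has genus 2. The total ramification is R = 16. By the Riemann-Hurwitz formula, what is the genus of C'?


Riemann-Hurwitz formula: 2g' - 2 = d(2g - 2) + R
Given: d = 4, g = 2, R = 16
2g' - 2 = 4*(2*2 - 2) + 16
2g' - 2 = 4*2 + 16
2g' - 2 = 8 + 16 = 24
2g' = 26
g' = 13

13


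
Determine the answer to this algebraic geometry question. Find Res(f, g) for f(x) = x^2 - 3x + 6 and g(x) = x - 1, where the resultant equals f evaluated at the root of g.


For Res(f, x - c), we evaluate f at x = c.
f(1) = 1^2 - 3*1 + 6
= 1 - 3 + 6
= -2 + 6 = 4
Res(f, g) = 4

4


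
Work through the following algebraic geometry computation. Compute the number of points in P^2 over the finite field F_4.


P^2(F_4) has (q^(n+1) - 1)/(q - 1) points.
= 4^2 + 4^1 + 4^0
= 16 + 4 + 1
= 21

21


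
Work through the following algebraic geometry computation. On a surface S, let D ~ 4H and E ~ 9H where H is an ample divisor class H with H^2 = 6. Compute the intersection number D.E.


Using bilinearity of the intersection pairing on a surface S:
(aH).(bH) = ab * (H.H)
We have H^2 = 6.
D.E = (4H).(9H) = 4*9*6
= 36*6
= 216

216


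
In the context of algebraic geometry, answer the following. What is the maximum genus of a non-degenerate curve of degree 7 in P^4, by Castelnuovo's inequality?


Castelnuovo's bound: write d - 1 = m(r-1) + epsilon with 0 <= epsilon < r-1.
d - 1 = 7 - 1 = 6
r - 1 = 4 - 1 = 3
6 = 2*3 + 0, so m = 2, epsilon = 0
pi(d, r) = m(m-1)(r-1)/2 + m*epsilon
= 2*1*3/2 + 2*0
= 6/2 + 0
= 3 + 0 = 3

3


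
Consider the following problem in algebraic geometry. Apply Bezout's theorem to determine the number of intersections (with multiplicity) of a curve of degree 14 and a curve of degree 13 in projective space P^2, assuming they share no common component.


Bezout's theorem states the intersection count equals the product of degrees.
Intersection count = 14 * 13 = 182

182


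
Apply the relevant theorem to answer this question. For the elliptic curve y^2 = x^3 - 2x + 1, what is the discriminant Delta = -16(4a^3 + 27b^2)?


Compute each component:
4a^3 = 4*(-2)^3 = 4*(-8) = -32
27b^2 = 27*1^2 = 27*1 = 27
4a^3 + 27b^2 = -32 + 27 = -5
Delta = -16*(-5) = 80

80


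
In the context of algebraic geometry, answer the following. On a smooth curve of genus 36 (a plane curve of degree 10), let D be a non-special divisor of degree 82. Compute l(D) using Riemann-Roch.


First, compute the genus of a smooth plane curve of degree 10:
g = (d-1)(d-2)/2 = (10-1)(10-2)/2 = 36
For a non-special divisor D (i.e., h^1(D) = 0), Riemann-Roch gives:
l(D) = deg(D) - g + 1
Since deg(D) = 82 >= 2g - 1 = 71, D is non-special.
l(D) = 82 - 36 + 1 = 47

47


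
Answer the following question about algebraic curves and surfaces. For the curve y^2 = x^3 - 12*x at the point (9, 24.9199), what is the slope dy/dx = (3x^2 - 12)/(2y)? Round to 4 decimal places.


Using implicit differentiation of y^2 = x^3 - 12*x:
2y * dy/dx = 3x^2 - 12
dy/dx = (3x^2 - 12)/(2y)
Numerator: 3*9^2 - 12 = 231
Denominator: 2*24.9199 = 49.8398
dy/dx = 231/49.8398 = 4.6349

4.6349


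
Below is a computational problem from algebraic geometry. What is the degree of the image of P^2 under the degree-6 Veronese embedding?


The Veronese variety v_6(P^2) has degree d^r.
d^r = 6^2 = 36

36


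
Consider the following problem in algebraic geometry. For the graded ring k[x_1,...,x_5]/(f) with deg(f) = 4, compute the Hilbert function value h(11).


For R = k[x_1,...,x_n]/(f) with f homogeneous of degree e:
The Hilbert series is (1 - t^e)/(1 - t)^n.
So h(d) = C(d+n-1, n-1) - C(d-e+n-1, n-1) for d >= e.
With n=5, e=4, d=11:
C(11+5-1, 5-1) = C(15, 4) = 1365
C(11-4+5-1, 5-1) = C(11, 4) = 330
h(11) = 1365 - 330 = 1035

1035


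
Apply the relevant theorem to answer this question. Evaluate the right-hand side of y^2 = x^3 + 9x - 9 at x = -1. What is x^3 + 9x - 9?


Compute x^3 + 9x - 9 at x = -1:
x^3 = (-1)^3 = -1
9*x = 9*(-1) = -9
Sum: -1 - 9 - 9 = -19

-19


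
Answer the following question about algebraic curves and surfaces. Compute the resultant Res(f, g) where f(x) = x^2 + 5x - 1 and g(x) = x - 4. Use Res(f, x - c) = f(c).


For Res(f, x - c), we evaluate f at x = c.
f(4) = 4^2 + 5*4 - 1
= 16 + 20 - 1
= 36 - 1 = 35
Res(f, g) = 35

35


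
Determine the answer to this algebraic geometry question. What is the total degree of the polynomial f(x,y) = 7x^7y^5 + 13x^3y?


Examine each term for its total degree (sum of exponents).
  Term '7x^7y^5' has total degree 7+5 = 12.
  Term '13x^3y' has total degree 3+1 = 4.
The maximum total degree among all terms is 12.

12


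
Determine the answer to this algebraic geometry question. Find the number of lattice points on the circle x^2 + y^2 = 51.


Systematically check integer values of x where x^2 <= 51.
For each valid x, check if 51 - x^2 is a perfect square.
Total integer solutions found: 0

0


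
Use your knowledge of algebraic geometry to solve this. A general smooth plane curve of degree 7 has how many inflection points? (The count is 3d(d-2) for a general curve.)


For a general smooth plane curve C of degree d, the inflection points are
the intersection of C with its Hessian curve, which has degree 3(d-2).
By Bezout, the total intersection number is d * 3(d-2) = 7 * 15 = 105.
For a general curve every flex is ordinary, so each contributes
multiplicity 1 to C·Hess(C), and the number of distinct inflection
points is 3d(d-2).
Inflection points = 3*7*(7-2) = 3*7*5 = 105

105


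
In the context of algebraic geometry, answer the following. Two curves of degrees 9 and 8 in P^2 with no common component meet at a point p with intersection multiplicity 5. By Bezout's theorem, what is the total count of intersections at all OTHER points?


By Bezout's theorem, the total intersection number is d1 * d2.
Total = 9 * 8 = 72
Intersection multiplicity at p = 5
Remaining intersections = 72 - 5 = 67

67


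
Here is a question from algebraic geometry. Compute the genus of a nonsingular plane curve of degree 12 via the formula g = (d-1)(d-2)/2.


Using the genus formula for smooth plane curves:
g = (d-1)(d-2)/2
g = (12-1)(12-2)/2
g = 11*10/2
g = 110/2 = 55

55


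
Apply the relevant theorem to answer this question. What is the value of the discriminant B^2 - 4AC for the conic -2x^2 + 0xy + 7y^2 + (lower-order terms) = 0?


The discriminant of a conic Ax^2 + Bxy + Cy^2 + ... = 0 is B^2 - 4AC.
B^2 = 0^2 = 0
4AC = 4*(-2)*7 = -56
Discriminant = 0 + 56 = 56

56


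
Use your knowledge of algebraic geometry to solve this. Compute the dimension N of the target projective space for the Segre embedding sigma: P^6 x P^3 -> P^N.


The Segre embedding maps P^m x P^n into P^N via
all products of coordinates from each factor.
N = (m+1)(n+1) - 1
N = (6+1)(3+1) - 1
N = 7*4 - 1
N = 28 - 1 = 27

27


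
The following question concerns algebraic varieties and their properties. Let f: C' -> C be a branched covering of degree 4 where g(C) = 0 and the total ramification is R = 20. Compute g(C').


Riemann-Hurwitz formula: 2g' - 2 = d(2g - 2) + R
Given: d = 4, g = 0, R = 20
2g' - 2 = 4*(2*0 - 2) + 20
2g' - 2 = 4*(-2) + 20
2g' - 2 = -8 + 20 = 12
2g' = 14
g' = 7

7


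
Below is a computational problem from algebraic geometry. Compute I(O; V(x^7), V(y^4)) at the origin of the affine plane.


The intersection multiplicity of V(x^a) and V(y^b) at the origin is:
I(O; V(x^7), V(y^4)) = dim_k(k[x,y]/(x^7, y^4))
A basis for k[x,y]/(x^7, y^4) is the set of monomials x^i * y^j
where 0 <= i < 7 and 0 <= j < 4.
The number of such monomials is 7 * 4 = 28

28


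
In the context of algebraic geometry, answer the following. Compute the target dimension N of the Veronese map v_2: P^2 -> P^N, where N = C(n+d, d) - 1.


The Veronese embedding v_d: P^n -> P^N maps each point to all
degree-d monomials in n+1 homogeneous coordinates.
N = C(n+d, d) - 1
N = C(2+2, 2) - 1
N = C(4, 2) - 1
C(4, 2) = 6
N = 6 - 1 = 5

5


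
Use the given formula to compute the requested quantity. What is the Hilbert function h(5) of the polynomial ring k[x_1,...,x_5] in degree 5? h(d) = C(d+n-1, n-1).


The Hilbert function for the polynomial ring in 5 variables is:
h(d) = C(d+n-1, n-1)
h(5) = C(5+5-1, 5-1) = C(9, 4)
= 9! / (4! * 5!)
= 126

126


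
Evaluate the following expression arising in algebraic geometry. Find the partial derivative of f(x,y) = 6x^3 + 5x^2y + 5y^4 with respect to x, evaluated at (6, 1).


df/dx = 3*6*x^2 + 2*5*x^1*y
At (6,1): 3*6*6^2 + 2*5*6^1*1
= 648 + 60
= 708

708


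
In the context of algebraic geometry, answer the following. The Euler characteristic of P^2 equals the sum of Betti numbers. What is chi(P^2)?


The complex projective space P^2 has one cell in each even real dimension 0, 2, ..., 4.
The cohomology groups are H^{2k}(P^2) = Z for k = 0,...,2, and 0 otherwise.
Euler characteristic = sum of Betti numbers = 1 per even-dimensional cohomology group.
chi(P^2) = 2 + 1 = 3

3


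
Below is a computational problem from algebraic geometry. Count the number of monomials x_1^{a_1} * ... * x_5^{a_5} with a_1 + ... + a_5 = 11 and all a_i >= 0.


The number of degree-11 monomials in 5 variables is C(d+n-1, n-1).
= C(11+5-1, 5-1) = C(15, 4)
= 1365

1365


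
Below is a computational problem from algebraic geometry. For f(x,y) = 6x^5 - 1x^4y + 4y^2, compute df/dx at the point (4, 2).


df/dx = 5*6*x^4 + 4*(-1)*x^3*y
At (4,2): 5*6*4^4 + 4*(-1)*4^3*2
= 7680 - 512
= 7168

7168


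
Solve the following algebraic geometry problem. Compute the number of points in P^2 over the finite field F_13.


P^2(F_13) has (q^(n+1) - 1)/(q - 1) points.
= 13^2 + 13^1 + 13^0
= 169 + 13 + 1
= 183

183


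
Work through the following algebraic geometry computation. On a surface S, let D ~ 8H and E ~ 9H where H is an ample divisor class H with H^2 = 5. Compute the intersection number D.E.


Using bilinearity of the intersection pairing on a surface S:
(aH).(bH) = ab * (H.H)
We have H^2 = 5.
D.E = (8H).(9H) = 8*9*5
= 72*5
= 360

360


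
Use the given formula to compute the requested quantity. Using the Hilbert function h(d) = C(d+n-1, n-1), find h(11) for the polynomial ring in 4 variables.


The Hilbert function for the polynomial ring in 4 variables is:
h(d) = C(d+n-1, n-1)
h(11) = C(11+4-1, 4-1) = C(14, 3)
= 14! / (3! * 11!)
= 364

364


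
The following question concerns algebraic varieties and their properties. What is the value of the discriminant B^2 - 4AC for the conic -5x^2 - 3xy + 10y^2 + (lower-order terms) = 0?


The discriminant of a conic Ax^2 + Bxy + Cy^2 + ... = 0 is B^2 - 4AC.
B^2 = (-3)^2 = 9
4AC = 4*(-5)*10 = -200
Discriminant = 9 + 200 = 209

209


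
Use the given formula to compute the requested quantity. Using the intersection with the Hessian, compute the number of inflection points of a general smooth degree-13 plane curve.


For a general smooth plane curve C of degree d, the inflection points are
the intersection of C with its Hessian curve, which has degree 3(d-2).
By Bezout, the total intersection number is d * 3(d-2) = 13 * 33 = 429.
For a general curve every flex is ordinary, so each contributes
multiplicity 1 to C·Hess(C), and the number of distinct inflection
points is 3d(d-2).
Inflection points = 3*13*(13-2) = 3*13*11 = 429

429


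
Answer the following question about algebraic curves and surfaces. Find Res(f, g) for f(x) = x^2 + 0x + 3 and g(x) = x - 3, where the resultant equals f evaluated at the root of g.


For Res(f, x - c), we evaluate f at x = c.
f(3) = 3^2 + 0*3 + 3
= 9 + 0 + 3
= 9 + 3 = 12
Res(f, g) = 12

12


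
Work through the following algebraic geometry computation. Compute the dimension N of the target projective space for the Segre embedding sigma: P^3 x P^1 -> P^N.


The Segre embedding maps P^m x P^n into P^N via
all products of coordinates from each factor.
N = (m+1)(n+1) - 1
N = (3+1)(1+1) - 1
N = 4*2 - 1
N = 8 - 1 = 7

7


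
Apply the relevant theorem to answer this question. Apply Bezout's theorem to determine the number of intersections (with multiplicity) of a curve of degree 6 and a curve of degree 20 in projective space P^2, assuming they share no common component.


Bezout's theorem states the intersection count equals the product of degrees.
Intersection count = 6 * 20 = 120

120


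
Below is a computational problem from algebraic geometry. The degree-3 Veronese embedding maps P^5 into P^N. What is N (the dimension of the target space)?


The Veronese embedding v_d: P^n -> P^N maps each point to all
degree-d monomials in n+1 homogeneous coordinates.
N = C(n+d, d) - 1
N = C(5+3, 3) - 1
N = C(8, 3) - 1
C(8, 3) = 56
N = 56 - 1 = 55

55


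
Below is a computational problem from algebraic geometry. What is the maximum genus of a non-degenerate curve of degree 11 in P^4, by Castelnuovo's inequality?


Castelnuovo's bound: write d - 1 = m(r-1) + epsilon with 0 <= epsilon < r-1.
d - 1 = 11 - 1 = 10
r - 1 = 4 - 1 = 3
10 = 3*3 + 1, so m = 3, epsilon = 1
pi(d, r) = m(m-1)(r-1)/2 + m*epsilon
= 3*2*3/2 + 3*1
= 18/2 + 3
= 9 + 3 = 12

12


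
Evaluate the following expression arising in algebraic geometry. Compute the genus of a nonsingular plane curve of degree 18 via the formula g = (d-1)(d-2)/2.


Using the genus formula for smooth plane curves:
g = (d-1)(d-2)/2
g = (18-1)(18-2)/2
g = 17*16/2
g = 272/2 = 136

136


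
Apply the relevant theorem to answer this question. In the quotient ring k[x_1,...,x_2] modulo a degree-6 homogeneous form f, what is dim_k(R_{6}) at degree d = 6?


For R = k[x_1,...,x_n]/(f) with f homogeneous of degree e:
The Hilbert series is (1 - t^e)/(1 - t)^n.
So h(d) = C(d+n-1, n-1) - C(d-e+n-1, n-1) for d >= e.
With n=2, e=6, d=6:
C(6+2-1, 2-1) = C(7, 1) = 7
C(6-6+2-1, 2-1) = C(1, 1) = 1
h(6) = 7 - 1 = 6

6


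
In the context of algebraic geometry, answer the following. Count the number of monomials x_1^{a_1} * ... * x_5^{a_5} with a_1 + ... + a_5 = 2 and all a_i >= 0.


The number of degree-2 monomials in 5 variables is C(d+n-1, n-1).
= C(2+5-1, 5-1) = C(6, 4)
= 15

15


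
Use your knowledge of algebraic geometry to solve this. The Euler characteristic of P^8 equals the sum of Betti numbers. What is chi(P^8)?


The complex projective space P^8 has one cell in each even real dimension 0, 2, ..., 16.
The cohomology groups are H^{2k}(P^8) = Z for k = 0,...,8, and 0 otherwise.
Euler characteristic = sum of Betti numbers = 1 per even-dimensional cohomology group.
chi(P^8) = 8 + 1 = 9

9


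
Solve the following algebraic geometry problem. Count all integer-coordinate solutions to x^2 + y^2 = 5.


Systematically check integer values of x where x^2 <= 5.
For each valid x, check if 5 - x^2 is a perfect square.
x=1: 5 - 1 = 4, sqrt = 2 (valid)
x=2: 5 - 4 = 1, sqrt = 1 (valid)
Total integer solutions found: 8

8


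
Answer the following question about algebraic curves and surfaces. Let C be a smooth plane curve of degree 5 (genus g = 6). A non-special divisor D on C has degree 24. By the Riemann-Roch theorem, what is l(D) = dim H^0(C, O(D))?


First, compute the genus of a smooth plane curve of degree 5:
g = (d-1)(d-2)/2 = (5-1)(5-2)/2 = 6
For a non-special divisor D (i.e., h^1(D) = 0), Riemann-Roch gives:
l(D) = deg(D) - g + 1
Since deg(D) = 24 >= 2g - 1 = 11, D is non-special.
l(D) = 24 - 6 + 1 = 19

19


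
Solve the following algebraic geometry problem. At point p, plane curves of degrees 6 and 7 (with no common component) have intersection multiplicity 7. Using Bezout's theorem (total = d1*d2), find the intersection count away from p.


By Bezout's theorem, the total intersection number is d1 * d2.
Total = 6 * 7 = 42
Intersection multiplicity at p = 7
Remaining intersections = 42 - 7 = 35

35


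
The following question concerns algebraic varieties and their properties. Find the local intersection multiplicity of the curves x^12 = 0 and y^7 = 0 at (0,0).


The intersection multiplicity of V(x^a) and V(y^b) at the origin is:
I(O; V(x^12), V(y^7)) = dim_k(k[x,y]/(x^12, y^7))
A basis for k[x,y]/(x^12, y^7) is the set of monomials x^i * y^j
where 0 <= i < 12 and 0 <= j < 7.
The number of such monomials is 12 * 7 = 84

84


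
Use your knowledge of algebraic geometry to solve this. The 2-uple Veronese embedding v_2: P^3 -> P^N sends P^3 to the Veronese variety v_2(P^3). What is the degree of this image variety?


The Veronese variety v_2(P^3) has degree d^r.
d^r = 2^3 = 8

8


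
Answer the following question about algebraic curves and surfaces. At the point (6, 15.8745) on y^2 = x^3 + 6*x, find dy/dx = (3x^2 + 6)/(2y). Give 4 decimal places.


Using implicit differentiation of y^2 = x^3 + 6*x:
2y * dy/dx = 3x^2 + 6
dy/dx = (3x^2 + 6)/(2y)
Numerator: 3*6^2 + 6 = 114
Denominator: 2*15.8745 = 31.749
dy/dx = 114/31.749 = 3.5907

3.5907


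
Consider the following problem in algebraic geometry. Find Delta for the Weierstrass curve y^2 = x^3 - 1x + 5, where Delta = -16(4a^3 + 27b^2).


Compute each component:
4a^3 = 4*(-1)^3 = 4*(-1) = -4
27b^2 = 27*5^2 = 27*25 = 675
4a^3 + 27b^2 = -4 + 675 = 671
Delta = -16*671 = -10736

-10736


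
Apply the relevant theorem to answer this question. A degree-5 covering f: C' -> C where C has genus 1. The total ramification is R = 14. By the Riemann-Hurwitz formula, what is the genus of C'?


Riemann-Hurwitz formula: 2g' - 2 = d(2g - 2) + R
Given: d = 5, g = 1, R = 14
2g' - 2 = 5*(2*1 - 2) + 14
2g' - 2 = 5*0 + 14
2g' - 2 = 0 + 14 = 14
2g' = 16
g' = 8

8


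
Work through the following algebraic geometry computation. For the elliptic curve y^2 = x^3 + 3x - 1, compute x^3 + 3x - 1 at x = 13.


Compute x^3 + 3x - 1 at x = 13:
x^3 = 13^3 = 2197
3*x = 3*13 = 39
Sum: 2197 + 39 - 1 = 2235

2235


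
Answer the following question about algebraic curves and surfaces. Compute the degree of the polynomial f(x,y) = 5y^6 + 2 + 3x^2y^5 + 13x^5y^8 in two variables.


Examine each term for its total degree (sum of exponents).
  Term '5y^6' has total degree 0+6 = 6.
  Term '2' has total degree 0+0 = 0.
  Term '3x^2y^5' has total degree 2+5 = 7.
  Term '13x^5y^8' has total degree 5+8 = 13.
The maximum total degree among all terms is 13.

13


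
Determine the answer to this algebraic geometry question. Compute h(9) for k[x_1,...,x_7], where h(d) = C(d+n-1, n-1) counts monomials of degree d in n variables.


The Hilbert function for the polynomial ring in 7 variables is:
h(d) = C(d+n-1, n-1)
h(9) = C(9+7-1, 7-1) = C(15, 6)
= 15! / (6! * 9!)
= 5005

5005


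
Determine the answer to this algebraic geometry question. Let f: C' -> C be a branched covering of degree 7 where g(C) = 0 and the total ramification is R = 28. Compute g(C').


Riemann-Hurwitz formula: 2g' - 2 = d(2g - 2) + R
Given: d = 7, g = 0, R = 28
2g' - 2 = 7*(2*0 - 2) + 28
2g' - 2 = 7*(-2) + 28
2g' - 2 = -14 + 28 = 14
2g' = 16
g' = 8

8


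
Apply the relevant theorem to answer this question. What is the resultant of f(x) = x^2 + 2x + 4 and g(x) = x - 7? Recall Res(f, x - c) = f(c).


For Res(f, x - c), we evaluate f at x = c.
f(7) = 7^2 + 2*7 + 4
= 49 + 14 + 4
= 63 + 4 = 67
Res(f, g) = 67

67


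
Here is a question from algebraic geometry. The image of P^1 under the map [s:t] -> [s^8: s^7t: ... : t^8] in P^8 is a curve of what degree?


The rational normal curve in P^8 is the image of P^1 under the 8-uple Veronese.
A general hyperplane in P^8 pulls back to a degree-8 form on P^1, which has 8 zeros,
so the curve meets a general hyperplane in 8 points. Degree = 8.

8


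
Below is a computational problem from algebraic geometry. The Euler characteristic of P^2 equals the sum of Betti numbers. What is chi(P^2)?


The complex projective space P^2 has one cell in each even real dimension 0, 2, ..., 4.
The cohomology groups are H^{2k}(P^2) = Z for k = 0,...,2, and 0 otherwise.
Euler characteristic = sum of Betti numbers = 1 per even-dimensional cohomology group.
chi(P^2) = 2 + 1 = 3

3
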